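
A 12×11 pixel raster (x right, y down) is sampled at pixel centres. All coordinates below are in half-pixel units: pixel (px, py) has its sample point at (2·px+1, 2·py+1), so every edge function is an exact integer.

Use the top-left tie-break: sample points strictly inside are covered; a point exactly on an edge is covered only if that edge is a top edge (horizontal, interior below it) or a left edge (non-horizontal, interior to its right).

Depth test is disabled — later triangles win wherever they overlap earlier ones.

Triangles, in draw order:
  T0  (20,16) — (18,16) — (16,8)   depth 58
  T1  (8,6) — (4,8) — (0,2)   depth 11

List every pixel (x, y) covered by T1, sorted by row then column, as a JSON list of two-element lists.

T0:
  2·area = 16
  edge (20, 16)→(18, 16): d=(-2,0) right/bottom  bias=-1
  edge (18, 16)→(16, 8): d=(-2,-8) top-left  bias=+0
  edge (16, 8)→(20, 16): d=(4,8) right/bottom  bias=-1
    (8,5)@(17, 11): e=[10,2,4] → █
    (9,5)@(19, 11): e=[10,18,-12] → ·
    (8,6)@(17, 13): e=[6,-2,12] → ·
    (9,7)@(19, 15): e=[2,10,4] → █
    (10,7)@(21, 15): e=[2,26,-12] → ·
    (9,8)@(19, 17): e=[-2,6,12] → ·
  covered (2 px):
    · · · · · · · · · · · ·
    · · · · · · · · · · · ·
    · · · · · · · · · · · ·
    · · · · · · · · · · · ·
    · · · · · · · · · · · ·
    · · · · · · · · █ · · ·
    · · · · · · · · · · · ·
    · · · · · · · · · █ · ·
    · · · · · · · · · · · ·
    · · · · · · · · · · · ·
    · · · · · · · · · · · ·
T1:
  2·area = 32
  edge (8, 6)→(4, 8): d=(-4,2) right/bottom  bias=-1
  edge (4, 8)→(0, 2): d=(-4,-6) top-left  bias=+0
  edge (0, 2)→(8, 6): d=(8,4) right/bottom  bias=-1
    (0,1)@(1, 3): e=[26,2,4] → █
    (1,1)@(3, 3): e=[22,14,-4] → ·
    (0,2)@(1, 5): e=[18,-6,20] → ·
    (1,2)@(3, 5): e=[14,6,12] → █
    (2,2)@(5, 5): e=[10,18,4] → █
    (3,2)@(7, 5): e=[6,30,-4] → ·
    (1,3)@(3, 7): e=[6,-2,28] → ·
    (2,3)@(5, 7): e=[2,10,20] → █
    (3,3)@(7, 7): e=[-2,22,12] → ·
    (2,4)@(5, 9): e=[-6,2,36] → ·
  covered (4 px):
    · · · · · · · · · · · ·
    █ · · · · · · · · · · ·
    · █ █ · · · · · · · · ·
    · · █ · · · · · · · · ·
    · · · · · · · · · · · ·
    · · · · · · · · · · · ·
    · · · · · · · · · · · ·
    · · · · · · · · · · · ·
    · · · · · · · · · · · ·
    · · · · · · · · · · · ·
    · · · · · · · · · · · ·

Result: [[0,1],[1,2],[2,2],[2,3]]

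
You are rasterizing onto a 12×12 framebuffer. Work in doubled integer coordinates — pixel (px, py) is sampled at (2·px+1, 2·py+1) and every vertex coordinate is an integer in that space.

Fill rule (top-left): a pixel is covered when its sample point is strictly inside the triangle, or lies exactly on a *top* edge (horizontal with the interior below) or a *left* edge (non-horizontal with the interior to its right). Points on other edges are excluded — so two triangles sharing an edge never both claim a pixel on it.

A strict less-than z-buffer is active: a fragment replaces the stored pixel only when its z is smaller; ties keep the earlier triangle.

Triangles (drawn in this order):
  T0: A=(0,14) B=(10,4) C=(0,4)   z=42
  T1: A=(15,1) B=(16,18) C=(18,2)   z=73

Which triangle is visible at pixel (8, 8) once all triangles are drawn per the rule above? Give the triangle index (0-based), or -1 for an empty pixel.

T0:
  2·area = 100  (B↔C swapped to make it positive)
  edge (0, 14)→(0, 4): d=(0,-10) top-left  bias=+0
  edge (0, 4)→(10, 4): d=(10,0) top-left  bias=+0
  edge (10, 4)→(0, 14): d=(-10,10) right/bottom  bias=-1
    (6,0)@(13, 1): e=[130,-30,0] → ·  [on edge]
    (5,1)@(11, 3): e=[110,-10,0] → ·  [on edge]
    (0,2)@(1, 5): e=[10,10,80] → #
    (1,2)@(3, 5): e=[30,10,60] → #
    (2,2)@(5, 5): e=[50,10,40] → #
    (3,2)@(7, 5): e=[70,10,20] → #
    (4,2)@(9, 5): e=[90,10,0] → ·  [on edge]
    (0,3)@(1, 7): e=[10,30,60] → #
    (3,3)@(7, 7): e=[70,30,0] → ·  [on edge]
    (0,4)@(1, 9): e=[10,50,40] → #
    (2,4)@(5, 9): e=[50,50,0] → ·  [on edge]
    (0,5)@(1, 11): e=[10,70,20] → #
    (1,5)@(3, 11): e=[30,70,0] → ·  [on edge]
    (0,6)@(1, 13): e=[10,90,0] → ·  [on edge]
  covered (10 px):
    · · · · · · · · · · · ·
    · · · · · · · · · · · ·
    # # # # · · · · · · · ·
    # # # · · · · · · · · ·
    # # · · · · · · · · · ·
    # · · · · · · · · · · ·
    · · · · · · · · · · · ·
    · · · · · · · · · · · ·
    · · · · · · · · · · · ·
    · · · · · · · · · · · ·
    · · · · · · · · · · · ·
    · · · · · · · · · · · ·
T1:
  2·area = 50  (B↔C swapped to make it positive)
  edge (15, 1)→(18, 2): d=(3,1) right/bottom  bias=-1
  edge (18, 2)→(16, 18): d=(-2,16) right/bottom  bias=-1
  edge (16, 18)→(15, 1): d=(-1,-17) top-left  bias=+0
    (7,0)@(15, 1): e=[0,50,0] → ·  [on edge]
    (8,1)@(17, 3): e=[4,14,32] → #
    (9,1)@(19, 3): e=[2,-18,66] → ·
    (10,1)@(21, 3): e=[0,-50,100] → ·  [on edge]
    (8,2)@(17, 5): e=[10,10,30] → #
    (9,2)@(19, 5): e=[8,-22,64] → ·
    (8,3)@(17, 7): e=[16,6,28] → #
    (9,3)@(19, 7): e=[14,-26,62] → ·
    (8,4)@(17, 9): e=[22,2,26] → #
    (9,4)@(19, 9): e=[20,-30,60] → ·
    (8,5)@(17, 11): e=[28,-2,24] → ·
  covered (4 px):
    · · · · · · · · · · · ·
    · · · · · · · · # · · ·
    · · · · · · · · # · · ·
    · · · · · · · · # · · ·
    · · · · · · · · # · · ·
    · · · · · · · · · · · ·
    · · · · · · · · · · · ·
    · · · · · · · · · · · ·
    · · · · · · · · · · · ·
    · · · · · · · · · · · ·
    · · · · · · · · · · · ·
    · · · · · · · · · · · ·

Z-buffer (winner per pixel, '.' = empty):
  . . . . . . . . . . . .
  . . . . . . . . 1 . . .
  0 0 0 0 . . . . 1 . . .
  0 0 0 . . . . . 1 . . .
  0 0 . . . . . . 1 . . .
  0 . . . . . . . . . . .
  . . . . . . . . . . . .
  . . . . . . . . . . . .
  . . . . . . . . . . . .
  . . . . . . . . . . . .
  . . . . . . . . . . . .
  . . . . . . . . . . . .

Result: -1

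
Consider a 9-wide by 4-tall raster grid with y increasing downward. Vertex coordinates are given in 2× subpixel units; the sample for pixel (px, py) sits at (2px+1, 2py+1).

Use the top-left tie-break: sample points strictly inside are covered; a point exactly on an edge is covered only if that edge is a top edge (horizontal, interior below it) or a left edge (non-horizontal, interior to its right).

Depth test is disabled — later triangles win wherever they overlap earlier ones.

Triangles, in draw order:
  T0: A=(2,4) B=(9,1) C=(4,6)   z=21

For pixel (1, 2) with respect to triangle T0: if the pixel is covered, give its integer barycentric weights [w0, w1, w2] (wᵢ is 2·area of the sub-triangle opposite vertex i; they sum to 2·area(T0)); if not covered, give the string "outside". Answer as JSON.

T0:
  2·area = 20
  edge (2, 4)→(9, 1): d=(7,-3) top-left  bias=+0
  edge (9, 1)→(4, 6): d=(-5,5) right/bottom  bias=-1
  edge (4, 6)→(2, 4): d=(-2,-2) top-left  bias=+0
    (4,0)@(9, 1): e=[0,0,20] → ·  [on edge]
    (0,1)@(1, 3): e=[-10,30,0] → ·  [on edge]
    (2,1)@(5, 3): e=[2,10,8] → █
    (3,1)@(7, 3): e=[8,0,12] → ·  [on edge]
    (1,2)@(3, 5): e=[10,10,0] → █  [on edge]
    (2,2)@(5, 5): e=[16,0,4] → ·  [on edge]
    (1,3)@(3, 7): e=[24,0,-4] → ·  [on edge]
    (2,3)@(5, 7): e=[30,-10,0] → ·  [on edge]
  covered (2 px):
    · · · · · · · · ·
    · · █ · · · · · ·
    · █ · · · · · · ·
    · · · · · · · · ·

Answer: [10,0,10]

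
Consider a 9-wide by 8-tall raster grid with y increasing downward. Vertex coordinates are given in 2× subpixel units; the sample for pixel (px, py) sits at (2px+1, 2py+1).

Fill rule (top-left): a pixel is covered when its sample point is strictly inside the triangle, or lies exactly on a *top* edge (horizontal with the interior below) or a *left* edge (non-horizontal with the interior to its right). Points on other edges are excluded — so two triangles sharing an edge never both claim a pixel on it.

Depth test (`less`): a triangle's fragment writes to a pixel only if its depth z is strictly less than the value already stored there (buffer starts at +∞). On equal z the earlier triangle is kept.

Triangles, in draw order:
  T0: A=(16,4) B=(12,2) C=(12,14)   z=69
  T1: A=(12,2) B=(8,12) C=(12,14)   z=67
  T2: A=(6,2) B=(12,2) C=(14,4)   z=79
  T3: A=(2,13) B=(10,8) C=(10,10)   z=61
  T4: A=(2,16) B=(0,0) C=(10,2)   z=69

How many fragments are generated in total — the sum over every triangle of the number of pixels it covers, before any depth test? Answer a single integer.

T0:
  2·area = 48  (B↔C swapped to make it positive)
  edge (16, 4)→(12, 14): d=(-4,10) right/bottom  bias=-1
  edge (12, 14)→(12, 2): d=(0,-12) top-left  bias=+0
  edge (12, 2)→(16, 4): d=(4,2) right/bottom  bias=-1
    (6,1)@(13, 3): e=[34,12,2] → █
    (7,1)@(15, 3): e=[14,36,-2] → ·
    (6,2)@(13, 5): e=[26,12,10] → █
    (7,2)@(15, 5): e=[6,36,6] → █
    (8,2)@(17, 5): e=[-14,60,2] → ·
    (6,3)@(13, 7): e=[18,12,18] → █
    (7,3)@(15, 7): e=[-2,36,14] → ·
    (6,4)@(13, 9): e=[10,12,26] → █
    (7,4)@(15, 9): e=[-10,36,22] → ·
    (6,5)@(13, 11): e=[2,12,34] → █
    (7,5)@(15, 11): e=[-18,36,30] → ·
    (6,6)@(13, 13): e=[-6,12,42] → ·
  covered (6 px):
    · · · · · · · · ·
    · · · · · · █ · ·
    · · · · · · █ █ ·
    · · · · · · █ · ·
    · · · · · · █ · ·
    · · · · · · █ · ·
    · · · · · · · · ·
    · · · · · · · · ·
T1:
  2·area = 48  (B↔C swapped to make it positive)
  edge (12, 2)→(12, 14): d=(0,12) right/bottom  bias=-1
  edge (12, 14)→(8, 12): d=(-4,-2) top-left  bias=+0
  edge (8, 12)→(12, 2): d=(4,-10) top-left  bias=+0
    (5,2)@(11, 5): e=[12,34,2] → █
    (6,2)@(13, 5): e=[-12,38,22] → ·
    (5,3)@(11, 7): e=[12,26,10] → █
    (6,3)@(13, 7): e=[-12,30,30] → ·
    (5,4)@(11, 9): e=[12,18,18] → █
    (6,4)@(13, 9): e=[-12,22,38] → ·
    (4,5)@(9, 11): e=[36,6,6] → █
    (6,5)@(13, 11): e=[-12,14,46] → ·
    (4,6)@(9, 13): e=[36,-2,14] → ·
    (5,6)@(11, 13): e=[12,2,34] → █
    (6,6)@(13, 13): e=[-12,6,54] → ·
    (5,7)@(11, 15): e=[12,-6,42] → ·
  covered (6 px):
    · · · · · · · · ·
    · · · · · · · · ·
    · · · · · █ · · ·
    · · · · · █ · · ·
    · · · · · █ · · ·
    · · · · █ █ · · ·
    · · · · · █ · · ·
    · · · · · · · · ·
T2:
  2·area = 12
  edge (6, 2)→(12, 2): d=(6,0) top-left  bias=+0
  edge (12, 2)→(14, 4): d=(2,2) right/bottom  bias=-1
  edge (14, 4)→(6, 2): d=(-8,-2) top-left  bias=+0
    (5,0)@(11, 1): e=[-6,0,18] → ·  [on edge]
    (5,1)@(11, 3): e=[6,4,2] → █
    (6,1)@(13, 3): e=[6,0,6] → ·  [on edge]
    (5,2)@(11, 5): e=[18,8,-14] → ·
    (7,2)@(15, 5): e=[18,0,-6] → ·  [on edge]
    (8,3)@(17, 7): e=[30,0,-18] → ·  [on edge]
  covered (1 px):
    · · · · · · · · ·
    · · · · · █ · · ·
    · · · · · · · · ·
    · · · · · · · · ·
    · · · · · · · · ·
    · · · · · · · · ·
    · · · · · · · · ·
    · · · · · · · · ·
T3:
  2·area = 16
  edge (2, 13)→(10, 8): d=(8,-5) top-left  bias=+0
  edge (10, 8)→(10, 10): d=(0,2) right/bottom  bias=-1
  edge (10, 10)→(2, 13): d=(-8,3) right/bottom  bias=-1
    (4,4)@(9, 9): e=[3,2,11] → █
    (5,4)@(11, 9): e=[13,-2,5] → ·
    (3,5)@(7, 11): e=[9,6,1] → █
    (4,5)@(9, 11): e=[19,2,-5] → ·
    (3,6)@(7, 13): e=[25,6,-15] → ·
  covered (2 px):
    · · · · · · · · ·
    · · · · · · · · ·
    · · · · · · · · ·
    · · · · · · · · ·
    · · · · █ · · · ·
    · · · █ · · · · ·
    · · · · · · · · ·
    · · · · · · · · ·
T4:
  2·area = 156
  edge (2, 16)→(0, 0): d=(-2,-16) top-left  bias=+0
  edge (0, 0)→(10, 2): d=(10,2) right/bottom  bias=-1
  edge (10, 2)→(2, 16): d=(-8,14) right/bottom  bias=-1
    (0,0)@(1, 1): e=[14,8,134] → █
    (1,0)@(3, 1): e=[46,4,106] → █
    (2,0)@(5, 1): e=[78,0,78] → ·  [on edge]
    (0,1)@(1, 3): e=[10,28,118] → █
    (2,1)@(5, 3): e=[74,20,62] → █
    (3,1)@(7, 3): e=[106,16,34] → █
    (4,1)@(9, 3): e=[138,12,6] → █
    (5,1)@(11, 3): e=[170,8,-22] → ·
    (7,1)@(15, 3): e=[234,0,-78] → ·  [on edge]
    (0,2)@(1, 5): e=[6,48,102] → █
    (4,2)@(9, 5): e=[134,32,-10] → ·
    (0,3)@(1, 7): e=[2,68,86] → █
  covered (19 px):
    █ █ · · · · · · ·
    █ █ █ █ █ · · · ·
    █ █ █ █ · · · · ·
    █ █ █ █ · · · · ·
    · █ █ · · · · · ·
    · █ · · · · · · ·
    · █ · · · · · · ·
    · · · · · · · · ·

Final: 34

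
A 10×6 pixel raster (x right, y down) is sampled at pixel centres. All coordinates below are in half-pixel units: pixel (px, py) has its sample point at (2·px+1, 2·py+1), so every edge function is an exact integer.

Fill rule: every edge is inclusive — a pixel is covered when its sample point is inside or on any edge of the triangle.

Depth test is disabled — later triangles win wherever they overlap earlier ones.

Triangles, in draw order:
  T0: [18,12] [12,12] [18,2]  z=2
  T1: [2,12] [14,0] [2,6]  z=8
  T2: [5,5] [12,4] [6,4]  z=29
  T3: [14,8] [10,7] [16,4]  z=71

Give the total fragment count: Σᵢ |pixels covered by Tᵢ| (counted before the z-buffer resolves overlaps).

T0:
  2·area = 60
  edge (18, 12)→(12, 12): d=(-6,0) inclusive
  edge (12, 12)→(18, 2): d=(6,-10) inclusive
  edge (18, 2)→(18, 12): d=(0,10) inclusive
    (8,2)@(17, 5): e=[42,8,10] → X
    (9,2)@(19, 5): e=[42,28,-10] → .
    (7,3)@(15, 7): e=[30,0,30] → X  [on edge]
    (9,3)@(19, 7): e=[30,40,-10] → .
    (7,4)@(15, 9): e=[18,12,30] → X
    (9,4)@(19, 9): e=[18,52,-10] → .
    (6,5)@(13, 11): e=[6,4,50] → X
    (9,5)@(19, 11): e=[6,64,-10] → .
  covered (8 px):
    . . . . . . . . . .
    . . . . . . . . . .
    . . . . . . . . X .
    . . . . . . . X X .
    . . . . . . . X X .
    . . . . . . X X X .
T1:
  2·area = 72  (B↔C swapped to make it positive)
  edge (2, 12)→(2, 6): d=(0,-6) inclusive
  edge (2, 6)→(14, 0): d=(12,-6) inclusive
  edge (14, 0)→(2, 12): d=(-12,12) inclusive
    (6,0)@(13, 1): e=[66,6,0] → X  [on edge]
    (7,0)@(15, 1): e=[78,18,-24] → .
    (4,1)@(9, 3): e=[42,6,24] → X
    (5,1)@(11, 3): e=[54,18,0] → X  [on edge]
    (6,1)@(13, 3): e=[66,30,-24] → .
    (2,2)@(5, 5): e=[18,6,48] → X
    (3,2)@(7, 5): e=[30,18,24] → X
    (4,2)@(9, 5): e=[42,30,0] → X  [on edge]
    (5,2)@(11, 5): e=[54,42,-24] → .
    (1,3)@(3, 7): e=[6,18,48] → X
    (3,3)@(7, 7): e=[30,42,0] → X  [on edge]
    (4,3)@(9, 7): e=[42,54,-24] → .
    (2,4)@(5, 9): e=[18,54,0] → X  [on edge]
    (1,5)@(3, 11): e=[6,66,0] → X  [on edge]
  covered (12 px):
    . . . . . . X . . .
    . . . . X X . . . .
    . . X X X . . . . .
    . X X X . . . . . .
    . X X . . . . . . .
    . X . . . . . . . .
T2:
  2·area = 6  (B↔C swapped to make it positive)
  edge (5, 5)→(6, 4): d=(1,-1) inclusive
  edge (6, 4)→(12, 4): d=(6,0) inclusive
  edge (12, 4)→(5, 5): d=(-7,1) inclusive
    (4,0)@(9, 1): e=[0,-18,24] → .  [on edge]
    (3,1)@(7, 3): e=[0,-6,12] → .  [on edge]
    (9,1)@(19, 3): e=[12,-6,0] → .  [on edge]
    (2,2)@(5, 5): e=[0,6,0] → X  [on edge]
    (3,2)@(7, 5): e=[2,6,-2] → .
    (1,3)@(3, 7): e=[0,18,-12] → .  [on edge]
    (2,3)@(5, 7): e=[2,18,-14] → .
    (0,4)@(1, 9): e=[0,30,-24] → .  [on edge]
  covered (1 px):
    . . . . . . . . . .
    . . . . . . . . . .
    . . X . . . . . . .
    . . . . . . . . . .
    . . . . . . . . . .
    . . . . . . . . . .
T3:
  2·area = 18
  edge (14, 8)→(10, 7): d=(-4,-1) inclusive
  edge (10, 7)→(16, 4): d=(6,-3) inclusive
  edge (16, 4)→(14, 8): d=(-2,4) inclusive
    (7,2)@(15, 5): e=[13,3,2] → X
    (8,2)@(17, 5): e=[15,9,-6] → .
    (5,3)@(11, 7): e=[1,3,14] → X
    (6,3)@(13, 7): e=[3,9,6] → X
    (7,3)@(15, 7): e=[5,15,-2] → .
    (5,4)@(11, 9): e=[-7,15,10] → .
    (6,4)@(13, 9): e=[-5,21,2] → .
  covered (3 px):
    . . . . . . . . . .
    . . . . . . . . . .
    . . . . . . . X . .
    . . . . . X X . . .
    . . . . . . . . . .
    . . . . . . . . . .

Result: 24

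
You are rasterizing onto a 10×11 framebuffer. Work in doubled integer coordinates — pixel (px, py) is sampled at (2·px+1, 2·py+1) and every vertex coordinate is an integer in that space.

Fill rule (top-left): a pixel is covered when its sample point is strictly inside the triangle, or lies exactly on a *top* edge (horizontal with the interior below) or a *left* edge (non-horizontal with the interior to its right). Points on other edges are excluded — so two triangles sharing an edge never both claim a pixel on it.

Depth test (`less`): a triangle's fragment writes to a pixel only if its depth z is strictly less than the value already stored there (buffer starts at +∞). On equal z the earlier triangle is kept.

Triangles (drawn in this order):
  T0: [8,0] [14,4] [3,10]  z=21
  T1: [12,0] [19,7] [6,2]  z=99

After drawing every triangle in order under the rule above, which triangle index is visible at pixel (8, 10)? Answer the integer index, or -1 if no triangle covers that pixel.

T0:
  2·area = 80
  edge (8, 0)→(14, 4): d=(6,4) right/bottom  bias=-1
  edge (14, 4)→(3, 10): d=(-11,6) right/bottom  bias=-1
  edge (3, 10)→(8, 0): d=(5,-10) top-left  bias=+0
    (4,0)@(9, 1): e=[2,63,15] → #
    (5,0)@(11, 1): e=[-6,51,35] → ·
    (3,1)@(7, 3): e=[22,53,5] → #
    (5,1)@(11, 3): e=[6,29,45] → #
    (6,1)@(13, 3): e=[-2,17,65] → ·
    (3,2)@(7, 5): e=[34,31,15] → #
    (6,2)@(13, 5): e=[10,-5,75] → ·
    (2,3)@(5, 7): e=[54,21,5] → #
    (4,3)@(9, 7): e=[38,-3,45] → ·
    (5,3)@(11, 7): e=[30,-15,65] → ·
    (2,4)@(5, 9): e=[66,-1,15] → ·
    (3,4)@(7, 9): e=[58,-13,35] → ·
  covered (9 px):
    · · · · # · · · · ·
    · · · # # # · · · ·
    · · · # # # · · · ·
    · · # # · · · · · ·
    · · · · · · · · · ·
    · · · · · · · · · ·
    · · · · · · · · · ·
    · · · · · · · · · ·
    · · · · · · · · · ·
    · · · · · · · · · ·
    · · · · · · · · · ·
T1:
  2·area = 56
  edge (12, 0)→(19, 7): d=(7,7) right/bottom  bias=-1
  edge (19, 7)→(6, 2): d=(-13,-5) top-left  bias=+0
  edge (6, 2)→(12, 0): d=(6,-2) top-left  bias=+0
    (4,0)@(9, 1): e=[28,28,0] → #  [on edge]
    (5,0)@(11, 1): e=[14,38,4] → #
    (6,0)@(13, 1): e=[0,48,8] → ·  [on edge]
    (1,1)@(3, 3): e=[84,-28,0] → ·  [on edge]
    (4,1)@(9, 3): e=[42,2,12] → #
    (6,1)@(13, 3): e=[14,22,20] → #
    (7,1)@(15, 3): e=[0,32,24] → ·  [on edge]
    (4,2)@(9, 5): e=[56,-24,24] → ·
    (5,2)@(11, 5): e=[42,-14,28] → ·
    (6,2)@(13, 5): e=[28,-4,32] → ·
    (7,2)@(15, 5): e=[14,6,36] → #
    (8,2)@(17, 5): e=[0,16,40] → ·  [on edge]
    (9,3)@(19, 7): e=[0,0,56] → ·  [on edge]
  covered (6 px):
    · · · · # # · · · ·
    · · · · # # # · · ·
    · · · · · · · # · ·
    · · · · · · · · · ·
    · · · · · · · · · ·
    · · · · · · · · · ·
    · · · · · · · · · ·
    · · · · · · · · · ·
    · · · · · · · · · ·
    · · · · · · · · · ·
    · · · · · · · · · ·

Z-buffer (winner per pixel, '.' = empty):
  . . . . 0 1 . . . .
  . . . 0 0 0 1 . . .
  . . . 0 0 0 . 1 . .
  . . 0 0 . . . . . .
  . . . . . . . . . .
  . . . . . . . . . .
  . . . . . . . . . .
  . . . . . . . . . .
  . . . . . . . . . .
  . . . . . . . . . .
  . . . . . . . . . .

Answer: -1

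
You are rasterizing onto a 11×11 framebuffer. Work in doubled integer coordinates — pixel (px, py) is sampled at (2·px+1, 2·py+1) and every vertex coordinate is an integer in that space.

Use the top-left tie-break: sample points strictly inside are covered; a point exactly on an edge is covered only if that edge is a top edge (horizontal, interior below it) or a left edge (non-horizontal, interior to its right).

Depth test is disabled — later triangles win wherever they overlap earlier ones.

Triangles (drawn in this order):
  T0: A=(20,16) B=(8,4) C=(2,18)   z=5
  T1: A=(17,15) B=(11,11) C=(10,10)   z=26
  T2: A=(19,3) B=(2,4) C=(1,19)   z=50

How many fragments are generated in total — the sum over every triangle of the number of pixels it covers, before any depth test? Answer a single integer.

T0:
  2·area = 240  (B↔C swapped to make it positive)
  edge (20, 16)→(2, 18): d=(-18,2) right/bottom  bias=-1
  edge (2, 18)→(8, 4): d=(6,-14) top-left  bias=+0
  edge (8, 4)→(20, 16): d=(12,12) right/bottom  bias=-1
    (2,0)@(5, 1): e=[300,-60,0] → .  [on edge]
    (3,1)@(7, 3): e=[260,-20,0] → .  [on edge]
    (4,2)@(9, 5): e=[220,20,0] → .  [on edge]
    (3,3)@(7, 7): e=[188,4,48] → X
    (4,3)@(9, 7): e=[184,32,24] → X
    (5,3)@(11, 7): e=[180,60,0] → .  [on edge]
    (3,4)@(7, 9): e=[152,16,72] → X
    (5,4)@(11, 9): e=[144,72,24] → X
    (6,4)@(13, 9): e=[140,100,0] → .  [on edge]
    (2,5)@(5, 11): e=[120,0,120] → X  [on edge]
    (6,5)@(13, 11): e=[104,112,24] → X
    (7,5)@(15, 11): e=[100,140,0] → .  [on edge]
    (8,6)@(17, 13): e=[60,180,0] → .  [on edge]
    (9,7)@(19, 15): e=[20,220,0] → .  [on edge]
    (5,8)@(11, 17): e=[0,120,120] → .  [on edge]
    (10,8)@(21, 17): e=[-20,260,0] → .  [on edge]
  covered (27 px):
    . . . . . . . . . . .
    . . . . . . . . . . .
    . . . . . . . . . . .
    . . . X X . . . . . .
    . . . X X X . . . . .
    . . X X X X X . . . .
    . . X X X X X X . . .
    . . X X X X X X X . .
    . X X X X . . . . . .
    . . . . . . . . . . .
    . . . . . . . . . . .
T1:
  2·area = 2
  edge (17, 15)→(11, 11): d=(-6,-4) top-left  bias=+0
  edge (11, 11)→(10, 10): d=(-1,-1) top-left  bias=+0
  edge (10, 10)→(17, 15): d=(7,5) right/bottom  bias=-1
    (0,0)@(1, 1): e=[20,0,-18] → .  [on edge]
    (1,1)@(3, 3): e=[16,0,-14] → .  [on edge]
    (1,2)@(3, 5): e=[4,-2,0] → .  [on edge]
    (2,2)@(5, 5): e=[12,0,-10] → .  [on edge]
    (2,3)@(5, 7): e=[0,-2,4] → .  [on edge]
    (3,3)@(7, 7): e=[8,0,-6] → .  [on edge]
    (4,4)@(9, 9): e=[4,0,-2] → .  [on edge]
    (5,5)@(11, 11): e=[0,0,2] → X  [on edge]
    (6,5)@(13, 11): e=[8,2,-8] → .
    (5,6)@(11, 13): e=[-12,-2,16] → .
    (6,6)@(13, 13): e=[-4,0,6] → .  [on edge]
    (7,7)@(15, 15): e=[-8,0,10] → .  [on edge]
    (8,7)@(17, 15): e=[0,2,0] → .  [on edge]
    (8,8)@(17, 17): e=[-12,0,14] → .  [on edge]
    (9,9)@(19, 19): e=[-16,0,18] → .  [on edge]
    (10,10)@(21, 21): e=[-20,0,22] → .  [on edge]
  covered (1 px):
    . . . . . . . . . . .
    . . . . . . . . . . .
    . . . . . . . . . . .
    . . . . . . . . . . .
    . . . . . . . . . . .
    . . . . . X . . . . .
    . . . . . . . . . . .
    . . . . . . . . . . .
    . . . . . . . . . . .
    . . . . . . . . . . .
    . . . . . . . . . . .
T2:
  2·area = 254  (B↔C swapped to make it positive)
  edge (19, 3)→(1, 19): d=(-18,16) right/bottom  bias=-1
  edge (1, 19)→(2, 4): d=(1,-15) top-left  bias=+0
  edge (2, 4)→(19, 3): d=(17,-1) top-left  bias=+0
    (9,1)@(19, 3): e=[0,254,0] → .  [on edge]
    (1,2)@(3, 5): e=[220,16,18] → X
    (2,2)@(5, 5): e=[188,46,20] → X
    (3,2)@(7, 5): e=[156,76,22] → X
    (4,2)@(9, 5): e=[124,106,24] → X
    (5,2)@(11, 5): e=[92,136,26] → X
    (6,2)@(13, 5): e=[60,166,28] → X
    (7,2)@(15, 5): e=[28,196,30] → X
    (8,2)@(17, 5): e=[-4,226,32] → .
    (1,3)@(3, 7): e=[184,18,52] → X
    (7,3)@(15, 7): e=[-8,198,64] → .
    (1,4)@(3, 9): e=[148,20,86] → X
    (0,9)@(1, 19): e=[0,0,254] → .  [on edge]
  covered (28 px):
    . . . . . . . . . . .
    . . . . . . . . . . .
    . X X X X X X X . . .
    . X X X X X X . . . .
    . X X X X X . . . . .
    . X X X X . . . . . .
    . X X X . . . . . . .
    . X X . . . . . . . .
    . X . . . . . . . . .
    . . . . . . . . . . .
    . . . . . . . . . . .

Answer: 56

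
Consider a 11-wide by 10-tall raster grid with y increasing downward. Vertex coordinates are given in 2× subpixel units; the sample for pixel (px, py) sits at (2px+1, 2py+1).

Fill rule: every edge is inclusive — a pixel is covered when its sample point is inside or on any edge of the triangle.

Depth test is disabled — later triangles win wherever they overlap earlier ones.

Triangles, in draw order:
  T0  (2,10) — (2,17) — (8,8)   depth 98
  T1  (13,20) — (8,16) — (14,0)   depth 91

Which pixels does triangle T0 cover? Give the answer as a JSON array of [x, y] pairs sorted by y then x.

T0:
  2·area = 42  (B↔C swapped to make it positive)
  edge (2, 10)→(8, 8): d=(6,-2) inclusive
  edge (8, 8)→(2, 17): d=(-6,9) inclusive
  edge (2, 17)→(2, 10): d=(0,-7) inclusive
    (8,2)@(17, 5): e=[0,-63,105] → ·  [on edge]
    (5,3)@(11, 7): e=[0,-21,63] → ·  [on edge]
    (2,4)@(5, 9): e=[0,21,21] → #  [on edge]
    (3,4)@(7, 9): e=[4,3,35] → #
    (4,4)@(9, 9): e=[8,-15,49] → ·
    (1,5)@(3, 11): e=[8,27,7] → #
    (3,5)@(7, 11): e=[16,-9,35] → ·
    (1,6)@(3, 13): e=[20,15,7] → #
    (2,6)@(5, 13): e=[24,-3,21] → ·
    (1,7)@(3, 15): e=[32,3,7] → #
    (2,7)@(5, 15): e=[36,-15,21] → ·
    (1,8)@(3, 17): e=[44,-9,7] → ·
  covered (6 px):
    · · · · · · · · · · ·
    · · · · · · · · · · ·
    · · · · · · · · · · ·
    · · · · · · · · · · ·
    · · # # · · · · · · ·
    · # # · · · · · · · ·
    · # · · · · · · · · ·
    · # · · · · · · · · ·
    · · · · · · · · · · ·
    · · · · · · · · · · ·
T1:
  2·area = 104
  edge (13, 20)→(8, 16): d=(-5,-4) inclusive
  edge (8, 16)→(14, 0): d=(6,-16) inclusive
  edge (14, 0)→(13, 20): d=(-1,20) inclusive
    (6,1)@(13, 3): e=[85,2,17] → #
    (7,1)@(15, 3): e=[93,34,-23] → ·
    (6,2)@(13, 5): e=[75,14,15] → #
    (7,2)@(15, 5): e=[83,46,-25] → ·
    (6,3)@(13, 7): e=[65,26,13] → #
    (7,3)@(15, 7): e=[73,58,-27] → ·
    (5,4)@(11, 9): e=[47,6,51] → #
    (7,4)@(15, 9): e=[63,70,-29] → ·
    (5,5)@(11, 11): e=[37,18,49] → #
    (7,5)@(15, 11): e=[53,82,-31] → ·
    (5,6)@(11, 13): e=[27,30,47] → #
    (7,6)@(15, 13): e=[43,94,-33] → ·
  covered (15 px):
    · · · · · · · · · · ·
    · · · · · · # · · · ·
    · · · · · · # · · · ·
    · · · · · · # · · · ·
    · · · · · # # · · · ·
    · · · · · # # · · · ·
    · · · · · # # · · · ·
    · · · · # # # · · · ·
    · · · · · # # · · · ·
    · · · · · · # · · · ·

Result: [[2,4],[3,4],[1,5],[2,5],[1,6],[1,7]]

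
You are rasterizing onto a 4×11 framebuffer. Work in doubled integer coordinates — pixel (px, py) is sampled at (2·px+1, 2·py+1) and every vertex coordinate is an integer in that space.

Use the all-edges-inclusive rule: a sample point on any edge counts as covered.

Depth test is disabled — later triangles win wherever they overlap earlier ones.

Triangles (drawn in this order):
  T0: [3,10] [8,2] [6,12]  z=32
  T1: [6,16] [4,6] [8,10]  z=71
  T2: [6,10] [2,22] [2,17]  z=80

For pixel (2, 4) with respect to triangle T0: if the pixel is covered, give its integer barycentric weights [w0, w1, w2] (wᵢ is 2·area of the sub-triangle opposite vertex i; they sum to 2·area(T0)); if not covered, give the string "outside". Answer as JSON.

T0:
  2·area = 34
  edge (3, 10)→(8, 2): d=(5,-8) inclusive
  edge (8, 2)→(6, 12): d=(-2,10) inclusive
  edge (6, 12)→(3, 10): d=(-3,-2) inclusive
    (3,2)@(7, 5): e=[7,4,23] → X
    (2,3)@(5, 7): e=[1,20,13] → X
    (3,3)@(7, 7): e=[17,0,17] → X  [on edge]
    (2,4)@(5, 9): e=[11,16,7] → X
    (3,4)@(7, 9): e=[27,-4,11] → .
    (2,5)@(5, 11): e=[21,12,1] → X
    (3,5)@(7, 11): e=[37,-8,5] → .
    (2,6)@(5, 13): e=[31,8,-5] → .
    (2,8)@(5, 17): e=[51,0,-17] → .  [on edge]
  covered (5 px):
    . . . .
    . . . .
    . . . X
    . . X X
    . . X .
    . . X .
    . . . .
    . . . .
    . . . .
    . . . .
    . . . .
T1:
  2·area = 32
  edge (6, 16)→(4, 6): d=(-2,-10) inclusive
  edge (4, 6)→(8, 10): d=(4,4) inclusive
  edge (8, 10)→(6, 16): d=(-2,6) inclusive
    (1,0)@(3, 1): e=[0,-16,48] → .  [on edge]
    (0,1)@(1, 3): e=[-24,0,56] → .  [on edge]
    (1,2)@(3, 5): e=[-8,0,40] → .  [on edge]
    (2,3)@(5, 7): e=[8,0,24] → X  [on edge]
    (3,3)@(7, 7): e=[28,-8,12] → .
    (2,4)@(5, 9): e=[4,8,20] → X
    (3,4)@(7, 9): e=[24,0,8] → X  [on edge]
    (2,5)@(5, 11): e=[0,16,16] → X  [on edge]
    (2,6)@(5, 13): e=[-4,24,12] → .
    (3,6)@(7, 13): e=[16,16,0] → X  [on edge]
    (3,7)@(7, 15): e=[12,24,-4] → .
    (2,9)@(5, 19): e=[-16,48,0] → .  [on edge]
    (3,10)@(7, 21): e=[0,48,-16] → .  [on edge]
  covered (6 px):
    . . . .
    . . . .
    . . . .
    . . X .
    . . X X
    . . X X
    . . . X
    . . . .
    . . . .
    . . . .
    . . . .
T2:
  2·area = 20
  edge (6, 10)→(2, 22): d=(-4,12) inclusive
  edge (2, 22)→(2, 17): d=(0,-5) inclusive
  edge (2, 17)→(6, 10): d=(4,-7) inclusive
    (3,3)@(7, 7): e=[0,25,-5] → .  [on edge]
    (2,6)@(5, 13): e=[0,15,5] → X  [on edge]
    (3,6)@(7, 13): e=[-24,25,19] → .
    (2,7)@(5, 15): e=[-8,15,13] → .
    (1,8)@(3, 17): e=[8,5,7] → X
    (2,8)@(5, 17): e=[-16,15,21] → .
    (1,9)@(3, 19): e=[0,5,15] → X  [on edge]
    (2,9)@(5, 19): e=[-24,15,29] → .
    (1,10)@(3, 21): e=[-8,5,23] → .
  covered (3 px):
    . . . .
    . . . .
    . . . .
    . . . .
    . . . .
    . . . .
    . . X .
    . . . .
    . X . .
    . X . .
    . . . .

Answer: [16,7,11]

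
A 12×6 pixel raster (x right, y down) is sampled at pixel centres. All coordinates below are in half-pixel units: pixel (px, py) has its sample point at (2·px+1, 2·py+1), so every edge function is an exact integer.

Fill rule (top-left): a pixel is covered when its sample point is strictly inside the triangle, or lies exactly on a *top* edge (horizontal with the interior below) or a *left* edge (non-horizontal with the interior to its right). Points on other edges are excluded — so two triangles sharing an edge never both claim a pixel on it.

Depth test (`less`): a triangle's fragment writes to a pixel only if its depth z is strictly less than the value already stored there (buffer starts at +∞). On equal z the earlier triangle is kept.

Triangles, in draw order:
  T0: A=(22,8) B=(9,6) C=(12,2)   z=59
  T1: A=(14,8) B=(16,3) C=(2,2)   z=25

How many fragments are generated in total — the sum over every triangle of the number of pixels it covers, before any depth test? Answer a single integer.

T0:
  2·area = 58
  edge (22, 8)→(9, 6): d=(-13,-2) top-left  bias=+0
  edge (9, 6)→(12, 2): d=(3,-4) top-left  bias=+0
  edge (12, 2)→(22, 8): d=(10,6) right/bottom  bias=-1
    (6,1)@(13, 3): e=[47,7,4] → X
    (7,1)@(15, 3): e=[51,15,-8] → .
    (5,2)@(11, 5): e=[17,5,36] → X
    (7,2)@(15, 5): e=[25,21,12] → X
    (8,2)@(17, 5): e=[29,29,0] → .  [on edge]
    (5,3)@(11, 7): e=[-9,11,56] → .
    (6,3)@(13, 7): e=[-5,19,44] → .
    (7,3)@(15, 7): e=[-1,27,32] → .
    (8,3)@(17, 7): e=[3,35,20] → X
    (9,3)@(19, 7): e=[7,43,8] → X
    (10,3)@(21, 7): e=[11,51,-4] → .
    (8,4)@(17, 9): e=[-23,41,40] → .
  covered (6 px):
    . . . . . . . . . . . .
    . . . . . . X . . . . .
    . . . . . X X X . . . .
    . . . . . . . . X X . .
    . . . . . . . . . . . .
    . . . . . . . . . . . .
T1:
  2·area = 72  (B↔C swapped to make it positive)
  edge (14, 8)→(2, 2): d=(-12,-6) top-left  bias=+0
  edge (2, 2)→(16, 3): d=(14,1) right/bottom  bias=-1
  edge (16, 3)→(14, 8): d=(-2,5) right/bottom  bias=-1
    (2,1)@(5, 3): e=[6,11,55] → X
    (3,1)@(7, 3): e=[18,9,45] → X
    (4,1)@(9, 3): e=[30,7,35] → X
    (5,1)@(11, 3): e=[42,5,25] → X
    (6,1)@(13, 3): e=[54,3,15] → X
    (7,1)@(15, 3): e=[66,1,5] → X
    (8,1)@(17, 3): e=[78,-1,-5] → .
    (2,2)@(5, 5): e=[-18,39,51] → .
    (3,2)@(7, 5): e=[-6,37,41] → .
    (4,2)@(9, 5): e=[6,35,31] → X
    (8,2)@(17, 5): e=[54,27,-9] → .
    (4,3)@(9, 7): e=[-18,63,27] → .
  covered (11 px):
    . . . . . . . . . . . .
    . . X X X X X X . . . .
    . . . . X X X X . . . .
    . . . . . . X . . . . .
    . . . . . . . . . . . .
    . . . . . . . . . . . .

Final: 17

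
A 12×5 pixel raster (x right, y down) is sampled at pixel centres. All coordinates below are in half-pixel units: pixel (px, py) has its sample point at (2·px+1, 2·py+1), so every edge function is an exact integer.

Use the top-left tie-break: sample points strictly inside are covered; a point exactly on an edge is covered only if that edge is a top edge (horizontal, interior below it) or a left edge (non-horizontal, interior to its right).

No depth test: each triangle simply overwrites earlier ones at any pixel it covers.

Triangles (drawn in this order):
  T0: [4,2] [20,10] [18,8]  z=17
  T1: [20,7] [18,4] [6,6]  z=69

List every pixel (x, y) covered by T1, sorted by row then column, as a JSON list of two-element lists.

T0:
  2·area = 16  (B↔C swapped to make it positive)
  edge (4, 2)→(18, 8): d=(14,6) right/bottom  bias=-1
  edge (18, 8)→(20, 10): d=(2,2) right/bottom  bias=-1
  edge (20, 10)→(4, 2): d=(-16,-8) top-left  bias=+0
    (5,0)@(11, 1): e=[-56,0,72] → ·  [on edge]
    (6,1)@(13, 3): e=[-40,0,56] → ·  [on edge]
    (5,2)@(11, 5): e=[0,8,8] → ·  [on edge]
    (7,2)@(15, 5): e=[-24,0,40] → ·  [on edge]
    (7,3)@(15, 7): e=[4,4,8] → █
    (8,3)@(17, 7): e=[-8,0,24] → ·  [on edge]
    (7,4)@(15, 9): e=[32,8,-24] → ·
    (9,4)@(19, 9): e=[8,0,8] → ·  [on edge]
  covered (1 px):
    · · · · · · · · · · · ·
    · · · · · · · · · · · ·
    · · · · · · · · · · · ·
    · · · · · · · █ · · · ·
    · · · · · · · · · · · ·
T1:
  2·area = 40  (B↔C swapped to make it positive)
  edge (20, 7)→(6, 6): d=(-14,-1) top-left  bias=+0
  edge (6, 6)→(18, 4): d=(12,-2) top-left  bias=+0
  edge (18, 4)→(20, 7): d=(2,3) right/bottom  bias=-1
    (6,2)@(13, 5): e=[21,2,17] → █
    (7,2)@(15, 5): e=[23,6,11] → █
    (8,2)@(17, 5): e=[25,10,5] → █
    (9,2)@(19, 5): e=[27,14,-1] → ·
    (6,3)@(13, 7): e=[-7,26,21] → ·
    (7,3)@(15, 7): e=[-5,30,15] → ·
    (8,3)@(17, 7): e=[-3,34,9] → ·
  covered (3 px):
    · · · · · · · · · · · ·
    · · · · · · · · · · · ·
    · · · · · · █ █ █ · · ·
    · · · · · · · · · · · ·
    · · · · · · · · · · · ·

Final: [[6,2],[7,2],[8,2]]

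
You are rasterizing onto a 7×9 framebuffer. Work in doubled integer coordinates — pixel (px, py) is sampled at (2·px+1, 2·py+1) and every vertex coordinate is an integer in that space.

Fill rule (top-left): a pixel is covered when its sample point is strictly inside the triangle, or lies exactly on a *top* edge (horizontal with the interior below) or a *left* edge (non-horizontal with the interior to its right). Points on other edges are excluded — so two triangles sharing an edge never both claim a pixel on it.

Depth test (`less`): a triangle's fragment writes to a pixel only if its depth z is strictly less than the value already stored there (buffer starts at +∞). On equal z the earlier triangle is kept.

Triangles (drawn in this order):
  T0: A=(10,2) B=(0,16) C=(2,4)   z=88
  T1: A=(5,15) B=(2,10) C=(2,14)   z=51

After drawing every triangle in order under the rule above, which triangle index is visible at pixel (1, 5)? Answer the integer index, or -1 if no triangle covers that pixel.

T0:
  2·area = 92
  edge (10, 2)→(0, 16): d=(-10,14) right/bottom  bias=-1
  edge (0, 16)→(2, 4): d=(2,-12) top-left  bias=+0
  edge (2, 4)→(10, 2): d=(8,-2) top-left  bias=+0
    (3,1)@(7, 3): e=[32,58,2] → █
    (4,1)@(9, 3): e=[4,82,6] → █
    (5,1)@(11, 3): e=[-24,106,10] → ·
    (1,2)@(3, 5): e=[68,14,10] → █
    (2,2)@(5, 5): e=[40,38,14] → █
    (4,2)@(9, 5): e=[-16,86,22] → ·
    (1,3)@(3, 7): e=[48,18,26] → █
    (3,3)@(7, 7): e=[-8,66,34] → ·
    (1,4)@(3, 9): e=[28,22,42] → █
    (2,4)@(5, 9): e=[0,46,46] → ·  [on edge]
    (0,5)@(1, 11): e=[36,2,54] → █
    (2,5)@(5, 11): e=[-20,50,62] → ·
  covered (11 px):
    · · · · · · ·
    · · · █ █ · ·
    · █ █ █ · · ·
    · █ █ · · · ·
    · █ · · · · ·
    █ █ · · · · ·
    █ · · · · · ·
    · · · · · · ·
    · · · · · · ·
T1:
  2·area = 12  (B↔C swapped to make it positive)
  edge (5, 15)→(2, 14): d=(-3,-1) top-left  bias=+0
  edge (2, 14)→(2, 10): d=(0,-4) top-left  bias=+0
  edge (2, 10)→(5, 15): d=(3,5) right/bottom  bias=-1
    (1,6)@(3, 13): e=[4,4,4] → █
    (2,6)@(5, 13): e=[6,12,-6] → ·
    (1,7)@(3, 15): e=[-2,4,10] → ·
    (2,7)@(5, 15): e=[0,12,0] → ·  [on edge]
    (5,8)@(11, 17): e=[0,36,-24] → ·  [on edge]
  covered (1 px):
    · · · · · · ·
    · · · · · · ·
    · · · · · · ·
    · · · · · · ·
    · · · · · · ·
    · · · · · · ·
    · █ · · · · ·
    · · · · · · ·
    · · · · · · ·

Z-buffer (winner per pixel, '.' = empty):
  . . . . . . .
  . . . 0 0 . .
  . 0 0 0 . . .
  . 0 0 . . . .
  . 0 . . . . .
  0 0 . . . . .
  0 1 . . . . .
  . . . . . . .
  . . . . . . .

Final: 0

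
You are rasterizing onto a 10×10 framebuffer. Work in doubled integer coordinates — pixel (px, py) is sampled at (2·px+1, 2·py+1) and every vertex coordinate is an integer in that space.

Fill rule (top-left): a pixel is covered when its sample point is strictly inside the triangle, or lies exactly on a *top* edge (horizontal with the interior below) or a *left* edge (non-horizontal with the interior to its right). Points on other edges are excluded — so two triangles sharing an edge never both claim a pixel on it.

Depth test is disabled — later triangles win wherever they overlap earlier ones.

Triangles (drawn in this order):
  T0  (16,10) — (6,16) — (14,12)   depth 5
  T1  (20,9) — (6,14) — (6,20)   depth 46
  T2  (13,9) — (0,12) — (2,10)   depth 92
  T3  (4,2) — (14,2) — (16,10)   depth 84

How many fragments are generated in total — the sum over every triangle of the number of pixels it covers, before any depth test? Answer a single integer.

T0:
  2·area = 8  (B↔C swapped to make it positive)
  edge (16, 10)→(14, 12): d=(-2,2) right/bottom  bias=-1
  edge (14, 12)→(6, 16): d=(-8,4) right/bottom  bias=-1
  edge (6, 16)→(16, 10): d=(10,-6) top-left  bias=+0
    (9,3)@(19, 7): e=[0,20,-12] → ·  [on edge]
    (8,4)@(17, 9): e=[0,12,-4] → ·  [on edge]
    (7,5)@(15, 11): e=[0,4,4] → ·  [on edge]
    (5,6)@(11, 13): e=[4,4,0] → #  [on edge]
    (6,6)@(13, 13): e=[0,-4,12] → ·  [on edge]
    (5,7)@(11, 15): e=[0,-12,20] → ·  [on edge]
    (4,8)@(9, 17): e=[0,-20,28] → ·  [on edge]
    (0,9)@(1, 19): e=[12,-4,0] → ·  [on edge]
    (3,9)@(7, 19): e=[0,-28,36] → ·  [on edge]
  covered (1 px):
    · · · · · · · · · ·
    · · · · · · · · · ·
    · · · · · · · · · ·
    · · · · · · · · · ·
    · · · · · · · · · ·
    · · · · · · · · · ·
    · · · · · # · · · ·
    · · · · · · · · · ·
    · · · · · · · · · ·
    · · · · · · · · · ·
T1:
  2·area = 84  (B↔C swapped to make it positive)
  edge (20, 9)→(6, 20): d=(-14,11) right/bottom  bias=-1
  edge (6, 20)→(6, 14): d=(0,-6) top-left  bias=+0
  edge (6, 14)→(20, 9): d=(14,-5) top-left  bias=+0
    (7,5)@(15, 11): e=[27,54,3] → #
    (8,5)@(17, 11): e=[5,66,13] → #
    (9,5)@(19, 11): e=[-17,78,23] → ·
    (4,6)@(9, 13): e=[65,18,1] → #
    (5,6)@(11, 13): e=[43,30,11] → #
    (6,6)@(13, 13): e=[21,42,21] → #
    (7,6)@(15, 13): e=[-1,54,31] → ·
    (8,6)@(17, 13): e=[-23,66,41] → ·
    (3,7)@(7, 15): e=[59,6,19] → #
    (6,7)@(13, 15): e=[-7,42,49] → ·
    (3,8)@(7, 17): e=[31,6,47] → #
    (5,8)@(11, 17): e=[-13,30,67] → ·
  covered (11 px):
    · · · · · · · · · ·
    · · · · · · · · · ·
    · · · · · · · · · ·
    · · · · · · · · · ·
    · · · · · · · · · ·
    · · · · · · · # # ·
    · · · · # # # · · ·
    · · · # # # · · · ·
    · · · # # · · · · ·
    · · · # · · · · · ·
T2:
  2·area = 20
  edge (13, 9)→(0, 12): d=(-13,3) right/bottom  bias=-1
  edge (0, 12)→(2, 10): d=(2,-2) top-left  bias=+0
  edge (2, 10)→(13, 9): d=(11,-1) top-left  bias=+0
    (5,0)@(11, 1): e=[110,0,-90] → ·  [on edge]
    (4,1)@(9, 3): e=[90,0,-70] → ·  [on edge]
    (3,2)@(7, 5): e=[70,0,-50] → ·  [on edge]
    (2,3)@(5, 7): e=[50,0,-30] → ·  [on edge]
    (1,4)@(3, 9): e=[30,0,-10] → ·  [on edge]
    (6,4)@(13, 9): e=[0,20,0] → ·  [on edge]
    (0,5)@(1, 11): e=[10,0,10] → #  [on edge]
    (1,5)@(3, 11): e=[4,4,12] → #
    (2,5)@(5, 11): e=[-2,8,14] → ·
    (0,6)@(1, 13): e=[-16,4,32] → ·
    (1,6)@(3, 13): e=[-22,8,34] → ·
  covered (2 px):
    · · · · · · · · · ·
    · · · · · · · · · ·
    · · · · · · · · · ·
    · · · · · · · · · ·
    · · · · · · · · · ·
    # # · · · · · · · ·
    · · · · · · · · · ·
    · · · · · · · · · ·
    · · · · · · · · · ·
    · · · · · · · · · ·
T3:
  2·area = 80
  edge (4, 2)→(14, 2): d=(10,0) top-left  bias=+0
  edge (14, 2)→(16, 10): d=(2,8) right/bottom  bias=-1
  edge (16, 10)→(4, 2): d=(-12,-8) top-left  bias=+0
    (3,1)@(7, 3): e=[10,58,12] → #
    (4,1)@(9, 3): e=[10,42,28] → #
    (5,1)@(11, 3): e=[10,26,44] → #
    (6,1)@(13, 3): e=[10,10,60] → #
    (7,1)@(15, 3): e=[10,-6,76] → ·
    (3,2)@(7, 5): e=[30,62,-12] → ·
    (4,2)@(9, 5): e=[30,46,4] → #
    (7,2)@(15, 5): e=[30,-2,52] → ·
    (4,3)@(9, 7): e=[50,50,-20] → ·
    (5,3)@(11, 7): e=[50,34,-4] → ·
    (6,3)@(13, 7): e=[50,18,12] → #
    (7,3)@(15, 7): e=[50,2,28] → #
  covered (10 px):
    · · · · · · · · · ·
    · · · # # # # · · ·
    · · · · # # # · · ·
    · · · · · · # # · ·
    · · · · · · · # · ·
    · · · · · · · · · ·
    · · · · · · · · · ·
    · · · · · · · · · ·
    · · · · · · · · · ·
    · · · · · · · · · ·

Answer: 24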